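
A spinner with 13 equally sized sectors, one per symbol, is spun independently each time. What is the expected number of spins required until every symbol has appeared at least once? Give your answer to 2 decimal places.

41.34

After k distinct symbols have appeared, the next spin gives a new one with probability (13-k)/13, so the expected wait for the (k+1)-th is 13/(13-k).
E[T] = 13/13 + 13/12 + 13/11 + ... + 13/2 + 13/1 = 13·H_{13}.
H_{13} = 3.180, so E[T] = 41.342.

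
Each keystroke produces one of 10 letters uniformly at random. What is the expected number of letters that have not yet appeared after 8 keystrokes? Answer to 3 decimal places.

4.305

For each letter, P(unseen after 8) = (9/10)^8 = 0.4305.
By linearity of expectation, E[unseen] = 10·(9/10)^8 = 4.3047.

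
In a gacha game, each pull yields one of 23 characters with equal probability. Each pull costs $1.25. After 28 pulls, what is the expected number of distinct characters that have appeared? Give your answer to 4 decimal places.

16.3750

For each character, P(seen in 28 pulls) = 1 - (22/23)^28 = 0.71196.
By linearity of expectation, E[distinct seen] = 23·(1 - (22/23)^28) = 16.37504.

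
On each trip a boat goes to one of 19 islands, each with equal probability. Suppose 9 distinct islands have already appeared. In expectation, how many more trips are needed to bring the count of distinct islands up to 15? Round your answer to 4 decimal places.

From k distinct to k+1 distinct takes on average 19/(19-k) trips.
Sum over k = 9,...,14: E = 19/10 + 19/9 + 19/8 + 19/7 + 19/6 + 19/5 = 16.06706.

16.0671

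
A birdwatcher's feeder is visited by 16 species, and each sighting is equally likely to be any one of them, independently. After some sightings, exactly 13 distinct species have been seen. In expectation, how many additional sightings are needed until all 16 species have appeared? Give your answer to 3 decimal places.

29.333

With k distinct species already seen, the next new one takes an expected 16/(16-k) sightings.
Sum over k = 13,...,15: E = 16/3 + 16/2 + 16/1 = 29.3333.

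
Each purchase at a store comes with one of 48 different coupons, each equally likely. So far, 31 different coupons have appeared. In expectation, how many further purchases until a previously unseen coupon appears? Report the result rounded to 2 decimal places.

The number of purchases until the next new coupon is geometric with success probability 17/48, so its mean is 48/17.
E = 48/17 = 2.824.

2.82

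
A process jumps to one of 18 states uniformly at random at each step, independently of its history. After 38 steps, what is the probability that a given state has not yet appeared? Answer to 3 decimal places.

0.114

On each step the fixed state fails to appear with probability 17/18.
P(still missing after 38) = (17/18)^38 = 0.1139.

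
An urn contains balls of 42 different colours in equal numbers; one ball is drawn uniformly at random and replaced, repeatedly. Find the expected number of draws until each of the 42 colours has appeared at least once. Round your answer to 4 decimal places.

181.7232

Split into phases: going from k distinct to k+1 distinct takes on average 42/(42-k) draws.
E[T] = 42/42 + 42/41 + 42/40 + ... + 42/2 + 42/1 = 42·H_{42}.
H_{42} = 4.32674, so E[T] = 181.72320.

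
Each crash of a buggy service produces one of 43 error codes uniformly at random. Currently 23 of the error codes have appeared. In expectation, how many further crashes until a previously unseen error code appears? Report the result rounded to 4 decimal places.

2.1500

The number of crashes until the next new error code is geometric with success probability 20/43, so its mean is 43/20.
E = 43/20 = 2.15000.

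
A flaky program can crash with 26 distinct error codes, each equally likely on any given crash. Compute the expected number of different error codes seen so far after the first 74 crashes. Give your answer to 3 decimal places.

24.573

For each error code, P(seen in 74 crashes) = 1 - (25/26)^74 = 0.9451.
By linearity of expectation, E[distinct seen] = 26·(1 - (25/26)^74) = 24.5727.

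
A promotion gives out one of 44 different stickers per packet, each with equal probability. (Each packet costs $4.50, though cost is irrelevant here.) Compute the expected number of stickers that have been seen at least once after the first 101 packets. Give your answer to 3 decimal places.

For each sticker, P(seen in 101 packets) = 1 - (43/44)^101 = 0.9019.
By linearity of expectation, E[distinct seen] = 44·(1 - (43/44)^101) = 39.6843.

39.684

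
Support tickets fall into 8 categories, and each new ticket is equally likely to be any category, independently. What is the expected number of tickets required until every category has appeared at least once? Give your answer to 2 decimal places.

21.74

Split into phases: going from k distinct to k+1 distinct takes on average 8/(8-k) tickets.
E[T] = 8/8 + 8/7 + 8/6 + ... + 8/2 + 8/1 = 8·H_{8}.
H_{8} = 2.718, so E[T] = 21.743.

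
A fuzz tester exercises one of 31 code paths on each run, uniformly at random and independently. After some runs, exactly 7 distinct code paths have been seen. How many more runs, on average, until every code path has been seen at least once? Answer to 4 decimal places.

With k distinct code paths already seen, the next new one takes an expected 31/(31-k) runs.
Sum over k = 7,...,30: E = 31/24 + 31/23 + 31/22 + ... + 31/2 + 31/1 = 117.05470.

117.0547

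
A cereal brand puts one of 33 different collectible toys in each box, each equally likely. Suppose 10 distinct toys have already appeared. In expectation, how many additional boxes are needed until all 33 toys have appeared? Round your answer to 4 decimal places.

123.2316

The wait to go from k to k+1 distinct toys is geometric with mean 33/(33-k).
Sum over k = 10,...,32: E = 33/23 + 33/22 + 33/21 + ... + 33/2 + 33/1 = 123.23162.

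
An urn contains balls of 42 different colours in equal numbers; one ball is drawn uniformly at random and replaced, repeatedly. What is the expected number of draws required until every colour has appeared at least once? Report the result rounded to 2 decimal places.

181.72

The wait to go from k to k+1 distinct colours is geometric with mean 42/(42-k).
E[T] = 42/42 + 42/41 + 42/40 + ... + 42/2 + 42/1 = 42·H_{42}.
H_{42} = 4.327, so E[T] = 181.723.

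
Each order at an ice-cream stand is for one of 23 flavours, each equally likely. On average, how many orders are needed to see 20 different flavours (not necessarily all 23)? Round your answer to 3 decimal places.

43.722

With k distinct flavours already seen, the next new one arrives after an expected 23/(23-k) orders.
Sum over k = 0,...,19: E = 23/23 + 23/22 + 23/21 + ... + 23/5 + 23/4 = 43.7220.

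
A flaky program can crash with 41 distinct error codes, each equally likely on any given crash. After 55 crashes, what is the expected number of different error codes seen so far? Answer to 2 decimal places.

For each error code, P(seen in 55 crashes) = 1 - (40/41)^55 = 0.743.
By linearity of expectation, E[distinct seen] = 41·(1 - (40/41)^55) = 30.457.

30.46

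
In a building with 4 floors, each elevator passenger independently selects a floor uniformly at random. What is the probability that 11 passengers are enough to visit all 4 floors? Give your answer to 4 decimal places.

0.8340

Let A_i be the event that floor i is missing after 11 passengers. By inclusion–exclusion on the A_i,
P(all seen) = Σ_{j=0}^{4} (-1)^j C(4,j)((4-j)/4)^11
= 1.00000 - 0.16894 + 0.00293 - 0.00000 + 0.00000
= 0.83399.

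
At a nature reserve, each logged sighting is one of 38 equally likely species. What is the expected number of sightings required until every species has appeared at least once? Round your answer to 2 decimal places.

160.66

Split into phases: going from k distinct to k+1 distinct takes on average 38/(38-k) sightings.
E[T] = 38/38 + 38/37 + 38/36 + ... + 38/2 + 38/1 = 38·H_{38}.
H_{38} = 4.228, so E[T] = 160.660.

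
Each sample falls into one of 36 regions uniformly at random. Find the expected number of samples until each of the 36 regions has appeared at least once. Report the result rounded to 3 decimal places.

150.284

Split into phases: going from k distinct to k+1 distinct takes on average 36/(36-k) samples.
E[T] = 36/36 + 36/35 + 36/34 + ... + 36/2 + 36/1 = 36·H_{36}.
H_{36} = 4.1746, so E[T] = 150.2841.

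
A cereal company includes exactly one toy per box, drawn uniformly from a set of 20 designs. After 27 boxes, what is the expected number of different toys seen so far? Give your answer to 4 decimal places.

14.9931

For each toy, P(seen in 27 boxes) = 1 - (19/20)^27 = 0.74966.
By linearity of expectation, E[distinct seen] = 20·(1 - (19/20)^27) = 14.99312.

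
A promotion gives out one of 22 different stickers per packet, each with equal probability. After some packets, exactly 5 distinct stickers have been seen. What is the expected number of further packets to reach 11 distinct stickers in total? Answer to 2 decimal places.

9.23

With k distinct stickers already seen, the next new one takes an expected 22/(22-k) packets.
Sum over k = 5,...,10: E = 22/17 + 22/16 + 22/15 + 22/14 + 22/13 + 22/12 = 9.233.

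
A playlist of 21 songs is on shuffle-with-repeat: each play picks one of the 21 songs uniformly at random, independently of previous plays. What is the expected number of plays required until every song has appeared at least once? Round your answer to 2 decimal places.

After k distinct songs have appeared, the next play gives a new one with probability (21-k)/21, so the expected wait for the (k+1)-th is 21/(21-k).
E[T] = 21/21 + 21/20 + 21/19 + ... + 21/2 + 21/1 = 21·H_{21}.
H_{21} = 3.645, so E[T] = 76.553.

76.55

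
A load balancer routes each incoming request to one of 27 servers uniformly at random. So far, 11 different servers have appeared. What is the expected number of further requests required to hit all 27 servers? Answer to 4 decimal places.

91.2797

The wait to go from k to k+1 distinct servers is geometric with mean 27/(27-k).
Sum over k = 11,...,26: E = 27/16 + 27/15 + 27/14 + ... + 27/2 + 27/1 = 91.27968.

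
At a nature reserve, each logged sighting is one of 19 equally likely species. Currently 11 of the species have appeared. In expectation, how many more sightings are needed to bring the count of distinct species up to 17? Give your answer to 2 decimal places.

23.14

The wait to go from k to k+1 distinct species is geometric with mean 19/(19-k).
Sum over k = 11,...,16: E = 19/8 + 19/7 + 19/6 + 19/5 + 19/4 + 19/3 = 23.139.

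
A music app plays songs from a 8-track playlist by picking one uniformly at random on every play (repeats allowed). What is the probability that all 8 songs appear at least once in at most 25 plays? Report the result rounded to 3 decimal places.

Let A_i be the event that song i is missing after 25 plays. By inclusion–exclusion on the A_i,
P(all seen) = Σ_{j=0}^{8} (-1)^j C(8,j)((8-j)/8)^25
= 1.0000 - 0.2840 + 0.0211 - 0.0004 + 0.0000 - 0.0000 + 0.0000 - 0.0000 + 0.0000
= 0.7366.

0.737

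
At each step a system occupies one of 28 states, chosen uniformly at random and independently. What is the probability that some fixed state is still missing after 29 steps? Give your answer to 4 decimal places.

On each step the fixed state fails to appear with probability 27/28.
P(still missing after 29) = (27/28)^29 = 0.34831.

0.3483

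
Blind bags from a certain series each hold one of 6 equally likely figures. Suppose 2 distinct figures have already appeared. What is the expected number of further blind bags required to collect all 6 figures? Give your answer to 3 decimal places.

The wait to go from k to k+1 distinct figures is geometric with mean 6/(6-k).
Sum over k = 2,...,5: E = 6/4 + 6/3 + 6/2 + 6/1 = 12.5000.

12.500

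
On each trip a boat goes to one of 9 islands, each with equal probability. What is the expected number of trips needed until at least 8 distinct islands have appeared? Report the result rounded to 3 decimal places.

16.461

Going from k to k+1 distinct takes a geometric number of trips with mean 9/(9-k).
Sum over k = 0,...,7: E = 9/9 + 9/8 + 9/7 + ... + 9/3 + 9/2 = 16.4607.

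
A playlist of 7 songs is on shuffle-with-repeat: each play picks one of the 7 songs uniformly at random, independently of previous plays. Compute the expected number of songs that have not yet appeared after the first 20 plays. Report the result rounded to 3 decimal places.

0.321

For each song, P(unseen after 20) = (6/7)^20 = 0.0458.
By linearity of expectation, E[unseen] = 7·(6/7)^20 = 0.3207.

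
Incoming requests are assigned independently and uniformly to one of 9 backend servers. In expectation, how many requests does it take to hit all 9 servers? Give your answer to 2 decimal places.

After k distinct servers have appeared, the next request gives a new one with probability (9-k)/9, so the expected wait for the (k+1)-th is 9/(9-k).
E[T] = 9/9 + 9/8 + 9/7 + ... + 9/2 + 9/1 = 9·H_{9}.
H_{9} = 2.829, so E[T] = 25.461.

25.46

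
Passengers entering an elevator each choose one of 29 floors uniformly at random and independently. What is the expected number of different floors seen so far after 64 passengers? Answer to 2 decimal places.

25.93

For each floor, P(seen in 64 passengers) = 1 - (28/29)^64 = 0.894.
By linearity of expectation, E[distinct seen] = 29·(1 - (28/29)^64) = 25.931.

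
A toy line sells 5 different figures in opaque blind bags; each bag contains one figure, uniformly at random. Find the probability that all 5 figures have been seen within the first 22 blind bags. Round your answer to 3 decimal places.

Let A_i be the event that figure i is missing after 22 blind bags. By inclusion–exclusion on the A_i,
P(all seen) = Σ_{j=0}^{5} (-1)^j C(5,j)((5-j)/5)^22
= 1.0000 - 0.0369 + 0.0001 - 0.0000 + 0.0000 - 0.0000
= 0.9632.

0.963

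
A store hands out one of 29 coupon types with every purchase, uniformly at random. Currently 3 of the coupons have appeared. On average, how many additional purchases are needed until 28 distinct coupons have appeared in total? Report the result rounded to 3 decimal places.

With k distinct coupons already seen, the next new one takes an expected 29/(29-k) purchases.
Sum over k = 3,...,27: E = 29/26 + 29/25 + 29/24 + ... + 29/3 + 29/2 = 82.7782.

82.778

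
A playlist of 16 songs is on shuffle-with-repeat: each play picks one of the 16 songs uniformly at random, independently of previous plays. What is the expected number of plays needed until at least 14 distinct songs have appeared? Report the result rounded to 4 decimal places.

With k distinct songs already seen, the next new one arrives after an expected 16/(16-k) plays.
Sum over k = 0,...,13: E = 16/16 + 16/15 + 16/14 + ... + 16/4 + 16/3 = 30.09166.

30.0917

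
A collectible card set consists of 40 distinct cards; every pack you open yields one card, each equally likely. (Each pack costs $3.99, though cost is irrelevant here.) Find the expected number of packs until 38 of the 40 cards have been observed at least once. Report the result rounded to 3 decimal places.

Going from k to k+1 distinct takes a geometric number of packs with mean 40/(40-k).
Sum over k = 0,...,37: E = 40/40 + 40/39 + 40/38 + ... + 40/4 + 40/3 = 111.1417.

111.142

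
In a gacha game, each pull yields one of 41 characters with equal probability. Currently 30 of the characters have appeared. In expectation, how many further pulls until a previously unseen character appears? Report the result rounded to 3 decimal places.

3.727

Each pull yields a new character with probability (41-30)/41 = 11/41, so the wait is geometric with mean 41/11.
E = 41/11 = 3.7273.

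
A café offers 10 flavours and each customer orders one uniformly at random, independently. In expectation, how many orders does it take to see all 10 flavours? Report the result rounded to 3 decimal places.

29.290

After k distinct flavours have appeared, the next order gives a new one with probability (10-k)/10, so the expected wait for the (k+1)-th is 10/(10-k).
E[T] = 10/10 + 10/9 + 10/8 + ... + 10/2 + 10/1 = 10·H_{10}.
H_{10} = 2.9290, so E[T] = 29.2897.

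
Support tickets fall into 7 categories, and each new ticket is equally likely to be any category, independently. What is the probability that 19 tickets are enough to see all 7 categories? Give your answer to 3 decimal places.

0.660

Let A_i be the event that category i is missing after 19 tickets. By inclusion–exclusion on the A_i,
P(all seen) = Σ_{j=0}^{7} (-1)^j C(7,j)((7-j)/7)^19
= 1.0000 - 0.3742 + 0.0351 - 0.0008 + 0.0000 - 0.0000 + 0.0000 - 0.0000
= 0.6601.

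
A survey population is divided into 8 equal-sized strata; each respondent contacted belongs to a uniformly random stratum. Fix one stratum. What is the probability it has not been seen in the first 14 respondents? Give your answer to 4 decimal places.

On each respondent the fixed stratum fails to appear with probability 7/8.
P(still missing after 14) = (7/8)^14 = 0.15421.

0.1542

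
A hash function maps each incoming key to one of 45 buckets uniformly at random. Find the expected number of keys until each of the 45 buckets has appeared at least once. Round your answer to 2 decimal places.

197.77

After k distinct buckets have appeared, the next key gives a new one with probability (45-k)/45, so the expected wait for the (k+1)-th is 45/(45-k).
E[T] = 45/45 + 45/44 + 45/43 + ... + 45/2 + 45/1 = 45·H_{45}.
H_{45} = 4.395, so E[T] = 197.773.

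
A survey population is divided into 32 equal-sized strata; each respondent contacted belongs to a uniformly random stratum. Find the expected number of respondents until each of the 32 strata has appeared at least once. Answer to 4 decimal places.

129.8718

Split into phases: going from k distinct to k+1 distinct takes on average 32/(32-k) respondents.
E[T] = 32/32 + 32/31 + 32/30 + ... + 32/2 + 32/1 = 32·H_{32}.
H_{32} = 4.05850, so E[T] = 129.87185.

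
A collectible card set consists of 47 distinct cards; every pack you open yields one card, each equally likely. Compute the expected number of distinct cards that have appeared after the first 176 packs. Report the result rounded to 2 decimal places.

For each card, P(seen in 176 packs) = 1 - (46/47)^176 = 0.977.
By linearity of expectation, E[distinct seen] = 47·(1 - (46/47)^176) = 45.933.

45.93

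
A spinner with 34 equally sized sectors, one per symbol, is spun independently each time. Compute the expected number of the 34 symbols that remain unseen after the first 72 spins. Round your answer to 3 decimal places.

3.963

For each symbol, P(unseen after 72) = (33/34)^72 = 0.1166.
By linearity of expectation, E[unseen] = 34·(33/34)^72 = 3.9628.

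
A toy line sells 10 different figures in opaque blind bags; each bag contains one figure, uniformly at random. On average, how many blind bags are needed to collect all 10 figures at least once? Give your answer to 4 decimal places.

The wait to go from k to k+1 distinct figures is geometric with mean 10/(10-k).
E[T] = 10/10 + 10/9 + 10/8 + ... + 10/2 + 10/1 = 10·H_{10}.
H_{10} = 2.92897, so E[T] = 29.28968.

29.2897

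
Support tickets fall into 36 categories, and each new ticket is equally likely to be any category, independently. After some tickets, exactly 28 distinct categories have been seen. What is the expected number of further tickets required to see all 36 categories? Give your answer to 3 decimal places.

97.843

With k distinct categories already seen, the next new one takes an expected 36/(36-k) tickets.
Sum over k = 28,...,35: E = 36/8 + 36/7 + 36/6 + ... + 36/2 + 36/1 = 97.8429.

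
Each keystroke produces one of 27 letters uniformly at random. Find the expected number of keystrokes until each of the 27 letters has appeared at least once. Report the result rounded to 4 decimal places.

The wait to go from k to k+1 distinct letters is geometric with mean 27/(27-k).
E[T] = 27/27 + 27/26 + 27/25 + ... + 27/2 + 27/1 = 27·H_{27}.
H_{27} = 3.89146, so E[T] = 105.06933.

105.0693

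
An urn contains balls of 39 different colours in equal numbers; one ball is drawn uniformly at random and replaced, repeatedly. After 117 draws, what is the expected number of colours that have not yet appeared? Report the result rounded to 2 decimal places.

1.87

For each colour, P(unseen after 117) = (38/39)^117 = 0.048.
By linearity of expectation, E[unseen] = 39·(38/39)^117 = 1.867.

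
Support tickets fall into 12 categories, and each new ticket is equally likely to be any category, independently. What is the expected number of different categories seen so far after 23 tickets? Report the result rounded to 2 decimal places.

For each category, P(seen in 23 tickets) = 1 - (11/12)^23 = 0.865.
By linearity of expectation, E[distinct seen] = 12·(1 - (11/12)^23) = 10.378.

10.38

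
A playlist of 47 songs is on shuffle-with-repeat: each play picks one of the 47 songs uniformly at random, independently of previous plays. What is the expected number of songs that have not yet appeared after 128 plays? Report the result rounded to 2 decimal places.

3.00

For each song, P(unseen after 128) = (46/47)^128 = 0.064.
By linearity of expectation, E[unseen] = 47·(46/47)^128 = 2.996.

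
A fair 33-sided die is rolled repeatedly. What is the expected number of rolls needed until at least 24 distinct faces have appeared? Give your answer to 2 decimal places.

41.57

Going from k to k+1 distinct takes a geometric number of rolls with mean 33/(33-k).
Sum over k = 0,...,23: E = 33/33 + 33/32 + 33/31 + ... + 33/11 + 33/10 = 41.574.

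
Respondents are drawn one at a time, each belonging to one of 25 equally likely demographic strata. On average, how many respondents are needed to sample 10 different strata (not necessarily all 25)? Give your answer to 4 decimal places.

Going from k to k+1 distinct takes a geometric number of respondents with mean 25/(25-k).
Sum over k = 0,...,9: E = 25/25 + 25/24 + 25/23 + ... + 25/17 + 25/16 = 12.44323.

12.4432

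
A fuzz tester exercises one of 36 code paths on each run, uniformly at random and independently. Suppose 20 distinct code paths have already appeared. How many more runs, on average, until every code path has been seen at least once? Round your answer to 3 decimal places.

121.706

With k distinct code paths already seen, the next new one takes an expected 36/(36-k) runs.
Sum over k = 20,...,35: E = 36/16 + 36/15 + 36/14 + ... + 36/2 + 36/1 = 121.7062.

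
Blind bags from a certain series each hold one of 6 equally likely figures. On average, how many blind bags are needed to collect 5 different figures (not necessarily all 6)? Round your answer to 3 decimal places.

8.700

With k distinct figures already seen, the next new one arrives after an expected 6/(6-k) blind bags.
Sum over k = 0,...,4: E = 6/6 + 6/5 + 6/4 + 6/3 + 6/2 = 8.7000.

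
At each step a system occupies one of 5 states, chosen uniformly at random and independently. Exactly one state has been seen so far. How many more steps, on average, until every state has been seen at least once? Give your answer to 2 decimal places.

10.42

From k distinct to k+1 distinct takes on average 5/(5-k) steps.
Sum over k = 1,...,4: E = 5/4 + 5/3 + 5/2 + 5/1 = 10.417.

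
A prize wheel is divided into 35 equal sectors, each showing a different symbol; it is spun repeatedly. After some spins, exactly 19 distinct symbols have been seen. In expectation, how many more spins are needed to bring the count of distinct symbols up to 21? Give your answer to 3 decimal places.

4.521

From k distinct to k+1 distinct takes on average 35/(35-k) spins.
Sum over k = 19,...,20: E = 35/16 + 35/15 = 4.5208.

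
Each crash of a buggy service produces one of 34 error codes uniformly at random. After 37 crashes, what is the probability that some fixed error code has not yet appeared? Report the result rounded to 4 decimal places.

0.3314

On each crash the fixed error code fails to appear with probability 33/34.
P(still missing after 37) = (33/34)^37 = 0.33136.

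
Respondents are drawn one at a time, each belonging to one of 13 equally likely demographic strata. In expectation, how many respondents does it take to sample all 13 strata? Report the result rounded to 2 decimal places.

Split into phases: going from k distinct to k+1 distinct takes on average 13/(13-k) respondents.
E[T] = 13/13 + 13/12 + 13/11 + ... + 13/2 + 13/1 = 13·H_{13}.
H_{13} = 3.180, so E[T] = 41.342.

41.34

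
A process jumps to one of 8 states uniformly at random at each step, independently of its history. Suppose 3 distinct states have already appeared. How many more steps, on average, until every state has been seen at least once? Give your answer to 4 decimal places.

18.2667

From k distinct to k+1 distinct takes on average 8/(8-k) steps.
Sum over k = 3,...,7: E = 8/5 + 8/4 + 8/3 + 8/2 + 8/1 = 18.26667.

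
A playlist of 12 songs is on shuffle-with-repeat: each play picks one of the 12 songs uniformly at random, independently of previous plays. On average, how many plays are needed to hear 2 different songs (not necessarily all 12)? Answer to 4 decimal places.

Going from k to k+1 distinct takes a geometric number of plays with mean 12/(12-k).
Sum over k = 0,...,1: E = 12/12 + 12/11 = 2.09091.

2.0909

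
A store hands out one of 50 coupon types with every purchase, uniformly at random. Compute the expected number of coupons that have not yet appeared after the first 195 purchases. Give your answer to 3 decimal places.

0.973

For each coupon, P(unseen after 195) = (49/50)^195 = 0.0195.
By linearity of expectation, E[unseen] = 50·(49/50)^195 = 0.9729.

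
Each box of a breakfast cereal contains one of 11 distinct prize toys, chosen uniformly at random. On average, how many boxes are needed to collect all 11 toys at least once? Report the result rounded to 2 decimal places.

Split into phases: going from k distinct to k+1 distinct takes on average 11/(11-k) boxes.
E[T] = 11/11 + 11/10 + 11/9 + ... + 11/2 + 11/1 = 11·H_{11}.
H_{11} = 3.020, so E[T] = 33.219.

33.22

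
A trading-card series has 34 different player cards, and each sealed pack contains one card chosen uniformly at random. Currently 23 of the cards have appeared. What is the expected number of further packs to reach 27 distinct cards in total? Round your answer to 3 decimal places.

14.519

From k distinct to k+1 distinct takes on average 34/(34-k) packs.
Sum over k = 23,...,26: E = 34/11 + 34/10 + 34/9 + 34/8 = 14.5187.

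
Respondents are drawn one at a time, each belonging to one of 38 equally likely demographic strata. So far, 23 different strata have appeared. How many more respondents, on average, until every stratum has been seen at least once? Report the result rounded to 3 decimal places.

126.093

The wait to go from k to k+1 distinct strata is geometric with mean 38/(38-k).
Sum over k = 23,...,37: E = 38/15 + 38/14 + 38/13 + ... + 38/2 + 38/1 = 126.0927.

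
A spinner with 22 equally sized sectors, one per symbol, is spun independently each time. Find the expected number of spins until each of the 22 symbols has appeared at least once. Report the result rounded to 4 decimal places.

Split into phases: going from k distinct to k+1 distinct takes on average 22/(22-k) spins.
E[T] = 22/22 + 22/21 + 22/20 + ... + 22/2 + 22/1 = 22·H_{22}.
H_{22} = 3.69081, so E[T] = 81.19789.

81.1979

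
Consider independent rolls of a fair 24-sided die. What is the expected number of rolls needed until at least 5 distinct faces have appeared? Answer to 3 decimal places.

5.477

Going from k to k+1 distinct takes a geometric number of rolls with mean 24/(24-k).
Sum over k = 0,...,4: E = 24/24 + 24/23 + 24/22 + 24/21 + 24/20 = 5.4772.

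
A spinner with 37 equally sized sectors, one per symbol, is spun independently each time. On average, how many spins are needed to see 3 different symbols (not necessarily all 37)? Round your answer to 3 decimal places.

3.085

With k distinct symbols already seen, the next new one arrives after an expected 37/(37-k) spins.
Sum over k = 0,...,2: E = 37/37 + 37/36 + 37/35 = 3.0849.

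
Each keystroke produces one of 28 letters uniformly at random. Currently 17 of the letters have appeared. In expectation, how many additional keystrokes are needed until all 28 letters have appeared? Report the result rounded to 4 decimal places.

84.5566

The wait to go from k to k+1 distinct letters is geometric with mean 28/(28-k).
Sum over k = 17,...,27: E = 28/11 + 28/10 + 28/9 + ... + 28/2 + 28/1 = 84.55657.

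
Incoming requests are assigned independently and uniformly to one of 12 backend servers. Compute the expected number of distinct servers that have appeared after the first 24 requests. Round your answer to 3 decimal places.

For each server, P(seen in 24 requests) = 1 - (11/12)^24 = 0.8761.
By linearity of expectation, E[distinct seen] = 12·(1 - (11/12)^24) = 10.5132.

10.513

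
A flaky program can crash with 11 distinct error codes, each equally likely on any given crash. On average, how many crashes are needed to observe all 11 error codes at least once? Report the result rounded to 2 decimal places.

33.22

The wait to go from k to k+1 distinct error codes is geometric with mean 11/(11-k).
E[T] = 11/11 + 11/10 + 11/9 + ... + 11/2 + 11/1 = 11·H_{11}.
H_{11} = 3.020, so E[T] = 33.219.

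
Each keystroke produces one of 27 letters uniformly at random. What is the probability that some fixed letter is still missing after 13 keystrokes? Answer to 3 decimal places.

Each keystroke misses the fixed letter with probability (27-1)/27 = 26/27, independently.
P(still missing after 13) = (26/27)^13 = 0.6122.

0.612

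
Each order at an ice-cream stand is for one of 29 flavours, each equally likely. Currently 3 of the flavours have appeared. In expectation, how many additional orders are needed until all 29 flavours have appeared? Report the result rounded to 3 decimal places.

From k distinct to k+1 distinct takes on average 29/(29-k) orders.
Sum over k = 3,...,28: E = 29/26 + 29/25 + 29/24 + ... + 29/2 + 29/1 = 111.7782.

111.778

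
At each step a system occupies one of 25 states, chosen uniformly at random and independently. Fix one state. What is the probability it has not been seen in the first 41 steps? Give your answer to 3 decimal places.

0.188

On each step the fixed state fails to appear with probability 24/25.
P(still missing after 41) = (24/25)^41 = 0.1876.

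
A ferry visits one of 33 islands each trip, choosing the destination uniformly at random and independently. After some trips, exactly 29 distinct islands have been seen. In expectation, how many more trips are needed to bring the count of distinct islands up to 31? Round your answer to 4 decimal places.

19.2500

From k distinct to k+1 distinct takes on average 33/(33-k) trips.
Sum over k = 29,...,30: E = 33/4 + 33/3 = 19.25000.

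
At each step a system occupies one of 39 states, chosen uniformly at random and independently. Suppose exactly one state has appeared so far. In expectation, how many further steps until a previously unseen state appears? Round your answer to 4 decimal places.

1.0263

Each step yields a new state with probability (39-1)/39 = 38/39, so the wait is geometric with mean 39/38.
E = 39/38 = 1.02632.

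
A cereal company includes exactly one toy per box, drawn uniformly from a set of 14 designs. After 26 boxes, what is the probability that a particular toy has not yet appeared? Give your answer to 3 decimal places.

0.146

On each box the fixed toy fails to appear with probability 13/14.
P(still missing after 26) = (13/14)^26 = 0.1456.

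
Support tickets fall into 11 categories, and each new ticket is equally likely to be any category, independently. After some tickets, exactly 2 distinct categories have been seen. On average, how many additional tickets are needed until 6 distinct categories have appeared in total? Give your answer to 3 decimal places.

From k distinct to k+1 distinct takes on average 11/(11-k) tickets.
Sum over k = 2,...,5: E = 11/9 + 11/8 + 11/7 + 11/6 = 6.0020.

6.002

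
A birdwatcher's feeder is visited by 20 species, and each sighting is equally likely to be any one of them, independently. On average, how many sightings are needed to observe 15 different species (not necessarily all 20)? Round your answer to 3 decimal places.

26.288

Going from k to k+1 distinct takes a geometric number of sightings with mean 20/(20-k).
Sum over k = 0,...,14: E = 20/20 + 20/19 + 20/18 + ... + 20/7 + 20/6 = 26.2881.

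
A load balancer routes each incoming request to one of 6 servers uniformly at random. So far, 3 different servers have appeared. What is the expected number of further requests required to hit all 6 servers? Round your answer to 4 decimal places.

11.0000

The wait to go from k to k+1 distinct servers is geometric with mean 6/(6-k).
Sum over k = 3,...,5: E = 6/3 + 6/2 + 6/1 = 11.00000.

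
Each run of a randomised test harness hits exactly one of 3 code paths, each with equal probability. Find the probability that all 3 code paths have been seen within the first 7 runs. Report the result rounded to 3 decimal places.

By inclusion–exclusion over which code paths are missing,
P(all seen) = Σ_{j=0}^{3} (-1)^j C(3,j)((3-j)/3)^7
= 1.0000 - 0.1756 + 0.0014 - 0.0000
= 0.8258.

0.826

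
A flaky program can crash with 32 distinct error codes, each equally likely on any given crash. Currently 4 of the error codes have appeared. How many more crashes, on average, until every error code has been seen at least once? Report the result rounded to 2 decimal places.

125.67

With k distinct error codes already seen, the next new one takes an expected 32/(32-k) crashes.
Sum over k = 4,...,31: E = 32/28 + 32/27 + 32/26 + ... + 32/2 + 32/1 = 125.669.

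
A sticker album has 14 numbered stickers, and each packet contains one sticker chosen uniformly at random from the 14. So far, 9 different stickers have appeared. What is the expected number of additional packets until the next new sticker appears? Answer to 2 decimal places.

Each packet yields a new sticker with probability (14-9)/14 = 5/14, so the wait is geometric with mean 14/5.
E = 14/5 = 2.800.

2.80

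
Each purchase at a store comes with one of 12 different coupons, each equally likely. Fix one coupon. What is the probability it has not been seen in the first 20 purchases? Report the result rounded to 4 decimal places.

On each purchase the fixed coupon fails to appear with probability 11/12.
P(still missing after 20) = (11/12)^20 = 0.17548.

0.1755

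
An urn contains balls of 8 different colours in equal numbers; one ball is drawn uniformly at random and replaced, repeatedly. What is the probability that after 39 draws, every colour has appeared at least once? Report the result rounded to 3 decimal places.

By inclusion–exclusion over which colours are missing,
P(all seen) = Σ_{j=0}^{8} (-1)^j C(8,j)((8-j)/8)^39
= 1.0000 - 0.0438 + 0.0004 - 0.0000 + 0.0000 - 0.0000 + 0.0000 - 0.0000 + 0.0000
= 0.9566.

0.957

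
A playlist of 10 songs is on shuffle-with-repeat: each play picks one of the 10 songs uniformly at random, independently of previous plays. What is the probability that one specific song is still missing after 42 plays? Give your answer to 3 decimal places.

0.012

Each play misses the fixed song with probability (10-1)/10 = 9/10, independently.
P(still missing after 42) = (9/10)^42 = 0.0120.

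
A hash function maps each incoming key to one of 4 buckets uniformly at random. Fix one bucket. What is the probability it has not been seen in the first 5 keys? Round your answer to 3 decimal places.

0.237

On each key the fixed bucket fails to appear with probability 3/4.
P(still missing after 5) = (3/4)^5 = 0.2373.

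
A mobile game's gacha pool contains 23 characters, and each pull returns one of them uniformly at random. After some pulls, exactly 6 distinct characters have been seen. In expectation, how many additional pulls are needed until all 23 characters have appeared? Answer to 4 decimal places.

From k distinct to k+1 distinct takes on average 23/(23-k) pulls.
Sum over k = 6,...,22: E = 23/17 + 23/16 + 23/15 + ... + 23/2 + 23/1 = 79.10971.

79.1097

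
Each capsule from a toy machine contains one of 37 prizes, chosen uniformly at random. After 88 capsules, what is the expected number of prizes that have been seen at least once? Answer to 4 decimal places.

33.6805

For each prize, P(seen in 88 capsules) = 1 - (36/37)^88 = 0.91028.
By linearity of expectation, E[distinct seen] = 37·(1 - (36/37)^88) = 33.68052.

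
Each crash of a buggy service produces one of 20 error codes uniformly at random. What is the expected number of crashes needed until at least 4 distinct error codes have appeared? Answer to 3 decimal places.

4.340

With k distinct error codes already seen, the next new one arrives after an expected 20/(20-k) crashes.
Sum over k = 0,...,3: E = 20/20 + 20/19 + 20/18 + 20/17 = 4.3402.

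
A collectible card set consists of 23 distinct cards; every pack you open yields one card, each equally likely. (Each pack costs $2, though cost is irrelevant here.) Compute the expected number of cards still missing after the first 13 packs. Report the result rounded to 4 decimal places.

For each card, P(unseen after 13) = (22/23)^13 = 0.56109.
By linearity of expectation, E[unseen] = 23·(22/23)^13 = 12.90508.

12.9051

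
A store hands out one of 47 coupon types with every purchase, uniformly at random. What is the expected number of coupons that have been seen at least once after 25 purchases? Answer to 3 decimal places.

For each coupon, P(seen in 25 purchases) = 1 - (46/47)^25 = 0.4159.
By linearity of expectation, E[distinct seen] = 47·(1 - (46/47)^25) = 19.5465.

19.547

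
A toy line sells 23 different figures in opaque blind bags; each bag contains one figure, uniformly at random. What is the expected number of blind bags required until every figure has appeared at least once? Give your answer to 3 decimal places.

85.889

Split into phases: going from k distinct to k+1 distinct takes on average 23/(23-k) blind bags.
E[T] = 23/23 + 23/22 + 23/21 + ... + 23/2 + 23/1 = 23·H_{23}.
H_{23} = 3.7343, so E[T] = 85.8887.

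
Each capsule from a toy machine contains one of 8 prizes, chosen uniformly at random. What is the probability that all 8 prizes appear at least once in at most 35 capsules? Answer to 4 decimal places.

0.9265

Let A_i be the event that prize i is missing after 35 capsules. By inclusion–exclusion on the A_i,
P(all seen) = Σ_{j=0}^{8} (-1)^j C(8,j)((8-j)/8)^35
= 1.00000 - 0.07471 + 0.00119 - 0.00000 + 0.00000 - 0.00000 + 0.00000 - 0.00000 + 0.00000
= 0.92647.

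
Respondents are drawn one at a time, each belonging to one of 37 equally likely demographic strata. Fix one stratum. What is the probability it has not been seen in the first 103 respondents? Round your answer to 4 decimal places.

On each respondent the fixed stratum fails to appear with probability 36/37.
P(still missing after 103) = (36/37)^103 = 0.05948.

0.0595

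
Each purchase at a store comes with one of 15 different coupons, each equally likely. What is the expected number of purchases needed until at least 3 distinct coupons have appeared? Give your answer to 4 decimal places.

Going from k to k+1 distinct takes a geometric number of purchases with mean 15/(15-k).
Sum over k = 0,...,2: E = 15/15 + 15/14 + 15/13 = 3.22527.

3.2253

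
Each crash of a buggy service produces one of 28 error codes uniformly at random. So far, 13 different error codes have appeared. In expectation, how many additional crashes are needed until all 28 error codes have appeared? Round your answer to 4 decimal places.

With k distinct error codes already seen, the next new one takes an expected 28/(28-k) crashes.
Sum over k = 13,...,27: E = 28/15 + 28/14 + 28/13 + ... + 28/2 + 28/1 = 92.91041.

92.9104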